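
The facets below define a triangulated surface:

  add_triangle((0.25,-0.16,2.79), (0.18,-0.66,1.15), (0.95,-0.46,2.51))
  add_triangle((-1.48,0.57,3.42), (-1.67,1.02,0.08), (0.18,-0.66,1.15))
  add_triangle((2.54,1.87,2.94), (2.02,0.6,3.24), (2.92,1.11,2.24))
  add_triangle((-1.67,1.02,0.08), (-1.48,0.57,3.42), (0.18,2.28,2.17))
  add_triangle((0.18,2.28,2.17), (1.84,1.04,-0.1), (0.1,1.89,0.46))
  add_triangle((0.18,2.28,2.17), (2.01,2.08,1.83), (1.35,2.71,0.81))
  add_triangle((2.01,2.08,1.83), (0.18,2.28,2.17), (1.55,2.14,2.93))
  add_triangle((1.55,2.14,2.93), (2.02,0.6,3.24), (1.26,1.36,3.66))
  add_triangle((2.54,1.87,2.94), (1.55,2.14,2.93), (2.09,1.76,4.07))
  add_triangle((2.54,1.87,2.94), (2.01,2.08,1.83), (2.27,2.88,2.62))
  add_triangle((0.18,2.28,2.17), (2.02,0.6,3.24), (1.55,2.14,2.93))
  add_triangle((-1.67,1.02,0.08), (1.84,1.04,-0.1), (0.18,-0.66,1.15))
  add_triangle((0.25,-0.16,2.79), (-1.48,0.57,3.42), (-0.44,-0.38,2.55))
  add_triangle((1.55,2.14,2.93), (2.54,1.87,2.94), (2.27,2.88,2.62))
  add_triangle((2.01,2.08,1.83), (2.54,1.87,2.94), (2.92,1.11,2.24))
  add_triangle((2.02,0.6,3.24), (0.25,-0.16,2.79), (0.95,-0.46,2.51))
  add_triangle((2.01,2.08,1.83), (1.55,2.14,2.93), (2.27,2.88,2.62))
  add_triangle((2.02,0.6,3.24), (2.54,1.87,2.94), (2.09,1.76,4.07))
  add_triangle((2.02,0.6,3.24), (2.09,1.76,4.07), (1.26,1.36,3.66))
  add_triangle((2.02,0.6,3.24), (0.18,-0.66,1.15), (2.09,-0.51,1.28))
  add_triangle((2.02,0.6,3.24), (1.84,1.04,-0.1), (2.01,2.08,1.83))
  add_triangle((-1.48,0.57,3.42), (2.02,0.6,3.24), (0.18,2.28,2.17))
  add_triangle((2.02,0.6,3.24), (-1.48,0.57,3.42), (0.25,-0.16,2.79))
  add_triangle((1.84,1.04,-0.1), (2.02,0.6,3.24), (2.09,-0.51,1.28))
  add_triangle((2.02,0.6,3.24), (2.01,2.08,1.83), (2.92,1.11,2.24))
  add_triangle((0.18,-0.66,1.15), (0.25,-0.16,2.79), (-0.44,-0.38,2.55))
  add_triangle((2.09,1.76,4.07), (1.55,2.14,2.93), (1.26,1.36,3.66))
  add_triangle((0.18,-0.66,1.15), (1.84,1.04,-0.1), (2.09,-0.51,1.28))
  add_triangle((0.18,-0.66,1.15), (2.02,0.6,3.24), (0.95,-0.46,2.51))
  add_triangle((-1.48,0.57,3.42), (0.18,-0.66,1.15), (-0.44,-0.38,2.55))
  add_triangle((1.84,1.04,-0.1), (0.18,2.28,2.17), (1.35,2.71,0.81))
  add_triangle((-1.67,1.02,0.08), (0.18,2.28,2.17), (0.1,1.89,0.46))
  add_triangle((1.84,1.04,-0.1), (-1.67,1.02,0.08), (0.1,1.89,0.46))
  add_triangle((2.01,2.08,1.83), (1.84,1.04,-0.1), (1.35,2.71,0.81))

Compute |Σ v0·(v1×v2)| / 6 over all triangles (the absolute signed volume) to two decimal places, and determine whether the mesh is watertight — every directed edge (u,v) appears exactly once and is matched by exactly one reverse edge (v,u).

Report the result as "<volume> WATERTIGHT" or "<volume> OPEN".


18.86 WATERTIGHT

Per-triangle v0·(v1×v2)/6:
  t1: +0.1890
  t2: +0.4051
  t3: +0.8251
  t4: +2.4303
  t5: +0.9147
  t6: +1.1764
  t7: +0.7051
  t8: -0.7795
  t9: +0.5917
  t10: +0.2522
  t11: +0.7311
  t12: -0.6960
  t13: +0.4323
  t14: +0.5844
  t15: +0.5082
  t16: +0.5192
  t17: -0.1708
  t18: +0.7045
  t19: +0.3904
  t20: +0.8257
  t21: +1.2918
  t22: +3.7036
  t23: +1.2690
  t24: +1.5059
  t25: -1.1061
  t26: +0.1930
  t27: +0.3600
  t28: -0.2760
  t29: +0.0217
  t30: +0.0112
  t31: -0.7114
  t32: +0.8739
  t33: +0.2864
  t34: +0.9021
Σ = +18.8640 → |volume| = 18.86

Directed edges: 102 total, each appears once with its reverse present → watertight.


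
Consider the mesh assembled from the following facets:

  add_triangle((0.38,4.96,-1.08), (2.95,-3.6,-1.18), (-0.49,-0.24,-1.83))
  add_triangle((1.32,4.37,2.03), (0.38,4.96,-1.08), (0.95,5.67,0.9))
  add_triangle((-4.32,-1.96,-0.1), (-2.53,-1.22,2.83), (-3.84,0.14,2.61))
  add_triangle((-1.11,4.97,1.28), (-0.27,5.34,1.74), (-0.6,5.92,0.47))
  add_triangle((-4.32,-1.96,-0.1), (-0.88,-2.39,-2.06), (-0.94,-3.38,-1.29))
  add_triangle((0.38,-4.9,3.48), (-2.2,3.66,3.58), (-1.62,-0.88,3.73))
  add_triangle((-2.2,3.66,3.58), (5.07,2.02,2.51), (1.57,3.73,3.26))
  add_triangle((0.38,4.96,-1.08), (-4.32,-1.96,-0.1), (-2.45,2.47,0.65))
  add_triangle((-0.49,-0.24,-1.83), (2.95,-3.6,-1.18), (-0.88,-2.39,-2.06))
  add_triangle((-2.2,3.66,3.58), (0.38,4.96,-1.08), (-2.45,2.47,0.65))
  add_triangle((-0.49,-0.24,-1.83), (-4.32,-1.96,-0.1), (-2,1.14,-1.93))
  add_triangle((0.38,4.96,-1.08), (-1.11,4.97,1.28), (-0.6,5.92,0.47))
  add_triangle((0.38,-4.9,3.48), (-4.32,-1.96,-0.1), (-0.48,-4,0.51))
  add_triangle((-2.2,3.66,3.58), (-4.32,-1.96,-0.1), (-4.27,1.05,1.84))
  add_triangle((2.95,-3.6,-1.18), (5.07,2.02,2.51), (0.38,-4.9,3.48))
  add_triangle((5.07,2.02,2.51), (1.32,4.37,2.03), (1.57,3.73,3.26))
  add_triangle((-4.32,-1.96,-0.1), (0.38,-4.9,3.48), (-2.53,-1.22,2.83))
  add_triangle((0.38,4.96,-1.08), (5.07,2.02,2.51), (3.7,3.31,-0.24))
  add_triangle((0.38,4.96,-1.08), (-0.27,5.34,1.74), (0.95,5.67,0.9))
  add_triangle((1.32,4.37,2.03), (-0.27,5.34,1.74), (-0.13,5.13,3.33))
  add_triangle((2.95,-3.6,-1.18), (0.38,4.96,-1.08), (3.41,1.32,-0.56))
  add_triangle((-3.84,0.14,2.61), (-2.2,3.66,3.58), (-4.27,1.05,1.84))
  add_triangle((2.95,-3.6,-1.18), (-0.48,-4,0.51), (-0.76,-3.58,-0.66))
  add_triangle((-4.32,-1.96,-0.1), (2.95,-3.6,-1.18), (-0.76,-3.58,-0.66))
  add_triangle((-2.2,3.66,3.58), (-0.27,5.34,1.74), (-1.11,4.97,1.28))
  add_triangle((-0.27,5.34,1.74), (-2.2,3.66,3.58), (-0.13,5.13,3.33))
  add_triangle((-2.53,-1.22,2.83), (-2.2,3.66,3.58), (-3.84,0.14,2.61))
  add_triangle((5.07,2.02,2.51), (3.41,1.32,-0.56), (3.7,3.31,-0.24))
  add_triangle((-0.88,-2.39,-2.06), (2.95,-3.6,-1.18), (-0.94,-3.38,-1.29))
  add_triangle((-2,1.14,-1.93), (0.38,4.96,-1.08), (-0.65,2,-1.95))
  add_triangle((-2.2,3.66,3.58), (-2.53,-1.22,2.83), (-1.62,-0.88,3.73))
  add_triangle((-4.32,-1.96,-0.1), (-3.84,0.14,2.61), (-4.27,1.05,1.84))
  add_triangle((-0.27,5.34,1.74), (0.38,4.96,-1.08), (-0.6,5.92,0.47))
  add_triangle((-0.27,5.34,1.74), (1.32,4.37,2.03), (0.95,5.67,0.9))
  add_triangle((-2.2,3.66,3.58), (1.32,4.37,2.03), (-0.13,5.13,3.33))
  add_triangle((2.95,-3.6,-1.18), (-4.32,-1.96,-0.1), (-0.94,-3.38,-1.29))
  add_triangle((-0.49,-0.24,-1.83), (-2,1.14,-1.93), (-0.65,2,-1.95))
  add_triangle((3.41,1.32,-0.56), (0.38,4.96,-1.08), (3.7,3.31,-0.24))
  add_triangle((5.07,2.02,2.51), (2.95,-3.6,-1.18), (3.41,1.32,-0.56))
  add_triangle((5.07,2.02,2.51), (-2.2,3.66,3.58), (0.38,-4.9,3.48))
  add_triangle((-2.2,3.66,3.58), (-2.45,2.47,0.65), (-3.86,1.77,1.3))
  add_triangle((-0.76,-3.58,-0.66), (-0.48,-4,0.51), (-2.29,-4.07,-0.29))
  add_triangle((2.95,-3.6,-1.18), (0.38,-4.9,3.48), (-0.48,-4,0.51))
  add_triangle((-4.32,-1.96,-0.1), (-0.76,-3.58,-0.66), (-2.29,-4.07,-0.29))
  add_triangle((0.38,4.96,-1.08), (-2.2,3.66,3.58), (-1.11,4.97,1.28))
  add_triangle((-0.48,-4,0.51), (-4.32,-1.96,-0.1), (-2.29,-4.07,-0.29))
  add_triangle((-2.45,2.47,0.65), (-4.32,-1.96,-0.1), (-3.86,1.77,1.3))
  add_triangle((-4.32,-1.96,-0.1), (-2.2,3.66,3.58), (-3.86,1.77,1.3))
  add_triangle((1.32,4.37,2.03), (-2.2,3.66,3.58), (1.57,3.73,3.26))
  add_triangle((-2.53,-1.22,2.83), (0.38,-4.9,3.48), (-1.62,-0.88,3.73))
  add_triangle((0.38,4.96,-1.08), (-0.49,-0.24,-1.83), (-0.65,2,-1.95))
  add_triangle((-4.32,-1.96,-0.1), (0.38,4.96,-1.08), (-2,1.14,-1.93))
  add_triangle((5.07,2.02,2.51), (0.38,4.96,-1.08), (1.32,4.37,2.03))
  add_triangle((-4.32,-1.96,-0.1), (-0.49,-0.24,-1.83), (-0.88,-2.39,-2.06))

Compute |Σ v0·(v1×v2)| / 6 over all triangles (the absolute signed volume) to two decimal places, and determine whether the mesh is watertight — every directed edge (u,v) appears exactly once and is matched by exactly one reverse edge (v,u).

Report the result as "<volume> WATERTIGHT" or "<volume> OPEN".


226.84 WATERTIGHT

Per-triangle v0·(v1×v2)/6:
  t1: +5.7850
  t2: +0.4677
  t3: +4.0547
  t4: +1.0242
  t5: +2.5195
  t6: +3.6607
  t7: +2.7312
  t8: +5.2438
  t9: +2.4567
  t10: +7.1139
  t11: +2.7049
  t12: +0.1105
  t13: +7.5496
  t14: -1.3070
  t15: +24.5539
  t16: +4.4536
  t17: +10.3692
  t18: +6.4509
  t19: +2.4356
  t20: +2.2047
  t21: +4.6450
  t22: +3.6269
  t23: +2.8782
  t24: +0.6235
  t25: +2.4333
  t26: +3.2490
  t27: +4.2948
  t28: +3.5552
  t29: +2.5314
  t30: +1.4967
  t31: +3.8645
  t32: +3.1774
  t33: +1.5406
  t34: +1.9666
  t35: +0.0197
  t36: +1.8549
  t37: +0.9661
  t38: +2.0915
  t39: +8.9856
  t40: +32.5489
  t41: +2.7581
  t42: +1.1628
  t43: +7.4953
  t44: +0.8499
  t45: -0.5504
  t46: +1.7826
  t47: +1.7910
  t48: +4.5459
  t49: +4.2840
  t50: +3.9482
  t51: +0.6594
  t52: +4.8882
  t53: +9.7123
  t54: +2.5808
Σ = +226.8411 → |volume| = 226.84

Directed edges: 162 total, each appears once with its reverse present → watertight.


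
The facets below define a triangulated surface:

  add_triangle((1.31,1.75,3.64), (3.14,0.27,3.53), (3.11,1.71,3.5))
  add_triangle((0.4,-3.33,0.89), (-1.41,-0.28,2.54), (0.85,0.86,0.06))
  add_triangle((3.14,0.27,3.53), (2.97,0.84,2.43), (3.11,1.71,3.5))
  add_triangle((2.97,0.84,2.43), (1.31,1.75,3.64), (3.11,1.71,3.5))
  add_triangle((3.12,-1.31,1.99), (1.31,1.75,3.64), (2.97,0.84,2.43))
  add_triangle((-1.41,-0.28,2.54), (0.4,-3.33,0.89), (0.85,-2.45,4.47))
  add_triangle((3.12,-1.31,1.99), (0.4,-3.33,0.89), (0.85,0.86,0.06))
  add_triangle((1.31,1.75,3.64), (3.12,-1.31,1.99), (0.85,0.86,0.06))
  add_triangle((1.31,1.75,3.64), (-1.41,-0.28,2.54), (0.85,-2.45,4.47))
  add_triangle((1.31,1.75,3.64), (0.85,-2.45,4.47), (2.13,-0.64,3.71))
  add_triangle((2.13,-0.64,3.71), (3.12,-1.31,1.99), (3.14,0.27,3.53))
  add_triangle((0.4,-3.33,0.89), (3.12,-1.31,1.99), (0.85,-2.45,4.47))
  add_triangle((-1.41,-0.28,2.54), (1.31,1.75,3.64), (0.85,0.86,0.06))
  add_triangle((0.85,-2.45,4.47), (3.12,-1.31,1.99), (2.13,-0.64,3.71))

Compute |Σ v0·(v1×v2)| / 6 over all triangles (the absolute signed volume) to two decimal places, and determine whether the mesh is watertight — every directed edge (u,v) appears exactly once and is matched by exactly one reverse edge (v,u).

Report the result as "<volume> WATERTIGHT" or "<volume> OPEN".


Per-triangle v0·(v1×v2)/6:
  t1: +1.6330
  t2: -1.5365
  t3: +0.6873
  t4: -0.4032
  t5: -2.4029
  t6: +3.8171
  t7: +0.3910
  t8: +2.3513
  t9: +5.7935
  t10: +3.3331
  t11: +1.7402
  t12: +5.7674
  t13: +0.4175
  t14: +3.0788
Σ = +24.6678 → |volume| = 24.67

Directed edges: 42 total; 6 unmatched, e.g. (1.31,1.75,3.64)→(3.14,0.27,3.53) → open.

24.67 OPEN


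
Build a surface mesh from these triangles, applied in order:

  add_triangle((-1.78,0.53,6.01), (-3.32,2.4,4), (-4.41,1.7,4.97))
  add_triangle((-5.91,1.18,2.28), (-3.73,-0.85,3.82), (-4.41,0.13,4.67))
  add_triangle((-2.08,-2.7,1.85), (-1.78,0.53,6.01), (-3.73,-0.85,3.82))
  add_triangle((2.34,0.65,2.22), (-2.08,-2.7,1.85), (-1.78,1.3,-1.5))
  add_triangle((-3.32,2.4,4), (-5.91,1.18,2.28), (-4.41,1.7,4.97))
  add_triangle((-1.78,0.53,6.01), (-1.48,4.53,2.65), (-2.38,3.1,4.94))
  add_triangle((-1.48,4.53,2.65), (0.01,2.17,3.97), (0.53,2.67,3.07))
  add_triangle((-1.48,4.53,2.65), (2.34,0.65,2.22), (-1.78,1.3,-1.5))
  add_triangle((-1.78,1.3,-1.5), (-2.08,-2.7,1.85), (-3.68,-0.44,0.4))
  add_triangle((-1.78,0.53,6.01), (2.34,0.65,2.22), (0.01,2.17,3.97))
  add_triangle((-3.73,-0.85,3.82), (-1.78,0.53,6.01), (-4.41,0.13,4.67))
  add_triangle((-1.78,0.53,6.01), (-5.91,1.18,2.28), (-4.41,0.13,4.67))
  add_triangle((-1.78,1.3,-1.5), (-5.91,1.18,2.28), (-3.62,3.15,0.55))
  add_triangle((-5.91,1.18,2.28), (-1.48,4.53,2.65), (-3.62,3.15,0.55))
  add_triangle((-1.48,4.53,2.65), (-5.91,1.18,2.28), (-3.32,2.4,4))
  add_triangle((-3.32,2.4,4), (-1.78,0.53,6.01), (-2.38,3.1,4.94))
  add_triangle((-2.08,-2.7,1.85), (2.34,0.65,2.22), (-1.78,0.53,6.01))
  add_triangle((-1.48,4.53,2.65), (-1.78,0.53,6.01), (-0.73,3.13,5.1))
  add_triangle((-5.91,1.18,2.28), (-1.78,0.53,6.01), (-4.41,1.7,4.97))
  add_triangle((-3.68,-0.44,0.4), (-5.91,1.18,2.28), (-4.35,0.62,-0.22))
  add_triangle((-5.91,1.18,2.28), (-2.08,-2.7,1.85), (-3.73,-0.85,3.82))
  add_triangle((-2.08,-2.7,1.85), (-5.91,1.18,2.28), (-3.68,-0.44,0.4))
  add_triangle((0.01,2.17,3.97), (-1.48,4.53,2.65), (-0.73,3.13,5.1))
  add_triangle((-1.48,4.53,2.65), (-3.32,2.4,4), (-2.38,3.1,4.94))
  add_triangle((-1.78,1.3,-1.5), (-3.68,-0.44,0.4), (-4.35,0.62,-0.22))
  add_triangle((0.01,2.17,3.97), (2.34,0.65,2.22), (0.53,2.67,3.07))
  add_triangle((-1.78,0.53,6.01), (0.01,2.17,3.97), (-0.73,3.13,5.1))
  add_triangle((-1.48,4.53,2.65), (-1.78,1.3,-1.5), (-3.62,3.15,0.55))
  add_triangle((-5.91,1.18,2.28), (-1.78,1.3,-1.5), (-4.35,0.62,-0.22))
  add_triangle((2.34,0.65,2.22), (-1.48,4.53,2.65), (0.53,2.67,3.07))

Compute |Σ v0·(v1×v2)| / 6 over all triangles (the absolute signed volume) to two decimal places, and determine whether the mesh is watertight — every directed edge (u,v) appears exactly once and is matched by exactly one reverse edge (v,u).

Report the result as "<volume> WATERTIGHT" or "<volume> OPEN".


100.53 WATERTIGHT

Per-triangle v0·(v1×v2)/6:
  t1: +3.3263
  t2: +2.9031
  t3: +5.6312
  t4: -2.8319
  t5: +3.3980
  t6: +2.0907
  t7: +2.0406
  t8: +2.4735
  t9: +1.0393
  t10: +4.9247
  t11: +2.8649
  t12: +4.4458
  t13: +4.4403
  t14: +8.5015
  t15: +7.7843
  t16: +3.8184
  t17: +7.8995
  t18: +5.2250
  t19: +3.7348
  t20: +1.9468
  t21: +5.6608
  t22: +4.3412
  t23: +1.1779
  t24: +3.3064
  t25: +0.5413
  t26: +1.7269
  t27: +1.7608
  t28: +3.0990
  t29: +2.3014
  t30: +0.9583
Σ = +100.5309 → |volume| = 100.53

Directed edges: 90 total, each appears once with its reverse present → watertight.


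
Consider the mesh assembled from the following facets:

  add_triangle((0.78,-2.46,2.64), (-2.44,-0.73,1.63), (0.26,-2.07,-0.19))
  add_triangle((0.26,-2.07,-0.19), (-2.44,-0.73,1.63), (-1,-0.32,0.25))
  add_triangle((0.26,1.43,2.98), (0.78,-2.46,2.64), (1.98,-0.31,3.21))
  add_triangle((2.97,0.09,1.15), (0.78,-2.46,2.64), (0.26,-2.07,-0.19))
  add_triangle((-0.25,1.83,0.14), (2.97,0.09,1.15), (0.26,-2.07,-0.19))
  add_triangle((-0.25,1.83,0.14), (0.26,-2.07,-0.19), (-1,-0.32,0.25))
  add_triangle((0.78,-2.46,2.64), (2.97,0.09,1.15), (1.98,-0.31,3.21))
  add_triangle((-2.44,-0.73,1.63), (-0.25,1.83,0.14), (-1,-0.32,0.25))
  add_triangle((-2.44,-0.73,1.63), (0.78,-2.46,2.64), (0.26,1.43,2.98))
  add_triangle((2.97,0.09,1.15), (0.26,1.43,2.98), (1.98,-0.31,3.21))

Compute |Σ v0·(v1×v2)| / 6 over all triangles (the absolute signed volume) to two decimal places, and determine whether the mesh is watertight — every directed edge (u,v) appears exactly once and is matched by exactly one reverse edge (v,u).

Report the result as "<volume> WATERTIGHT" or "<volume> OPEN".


Per-triangle v0·(v1×v2)/6:
  t1: +2.7788
  t2: +0.3650
  t3: +2.6414
  t4: +2.7621
  t5: +0.0208
  t6: +0.0120
  t7: +2.5756
  t8: +0.3240
  t9: +5.1925
  t10: +2.2473
Σ = +18.9197 → |volume| = 18.92

Directed edges: 30 total; 4 unmatched, e.g. (-0.25,1.83,0.14)→(2.97,0.09,1.15) → open.

18.92 OPEN


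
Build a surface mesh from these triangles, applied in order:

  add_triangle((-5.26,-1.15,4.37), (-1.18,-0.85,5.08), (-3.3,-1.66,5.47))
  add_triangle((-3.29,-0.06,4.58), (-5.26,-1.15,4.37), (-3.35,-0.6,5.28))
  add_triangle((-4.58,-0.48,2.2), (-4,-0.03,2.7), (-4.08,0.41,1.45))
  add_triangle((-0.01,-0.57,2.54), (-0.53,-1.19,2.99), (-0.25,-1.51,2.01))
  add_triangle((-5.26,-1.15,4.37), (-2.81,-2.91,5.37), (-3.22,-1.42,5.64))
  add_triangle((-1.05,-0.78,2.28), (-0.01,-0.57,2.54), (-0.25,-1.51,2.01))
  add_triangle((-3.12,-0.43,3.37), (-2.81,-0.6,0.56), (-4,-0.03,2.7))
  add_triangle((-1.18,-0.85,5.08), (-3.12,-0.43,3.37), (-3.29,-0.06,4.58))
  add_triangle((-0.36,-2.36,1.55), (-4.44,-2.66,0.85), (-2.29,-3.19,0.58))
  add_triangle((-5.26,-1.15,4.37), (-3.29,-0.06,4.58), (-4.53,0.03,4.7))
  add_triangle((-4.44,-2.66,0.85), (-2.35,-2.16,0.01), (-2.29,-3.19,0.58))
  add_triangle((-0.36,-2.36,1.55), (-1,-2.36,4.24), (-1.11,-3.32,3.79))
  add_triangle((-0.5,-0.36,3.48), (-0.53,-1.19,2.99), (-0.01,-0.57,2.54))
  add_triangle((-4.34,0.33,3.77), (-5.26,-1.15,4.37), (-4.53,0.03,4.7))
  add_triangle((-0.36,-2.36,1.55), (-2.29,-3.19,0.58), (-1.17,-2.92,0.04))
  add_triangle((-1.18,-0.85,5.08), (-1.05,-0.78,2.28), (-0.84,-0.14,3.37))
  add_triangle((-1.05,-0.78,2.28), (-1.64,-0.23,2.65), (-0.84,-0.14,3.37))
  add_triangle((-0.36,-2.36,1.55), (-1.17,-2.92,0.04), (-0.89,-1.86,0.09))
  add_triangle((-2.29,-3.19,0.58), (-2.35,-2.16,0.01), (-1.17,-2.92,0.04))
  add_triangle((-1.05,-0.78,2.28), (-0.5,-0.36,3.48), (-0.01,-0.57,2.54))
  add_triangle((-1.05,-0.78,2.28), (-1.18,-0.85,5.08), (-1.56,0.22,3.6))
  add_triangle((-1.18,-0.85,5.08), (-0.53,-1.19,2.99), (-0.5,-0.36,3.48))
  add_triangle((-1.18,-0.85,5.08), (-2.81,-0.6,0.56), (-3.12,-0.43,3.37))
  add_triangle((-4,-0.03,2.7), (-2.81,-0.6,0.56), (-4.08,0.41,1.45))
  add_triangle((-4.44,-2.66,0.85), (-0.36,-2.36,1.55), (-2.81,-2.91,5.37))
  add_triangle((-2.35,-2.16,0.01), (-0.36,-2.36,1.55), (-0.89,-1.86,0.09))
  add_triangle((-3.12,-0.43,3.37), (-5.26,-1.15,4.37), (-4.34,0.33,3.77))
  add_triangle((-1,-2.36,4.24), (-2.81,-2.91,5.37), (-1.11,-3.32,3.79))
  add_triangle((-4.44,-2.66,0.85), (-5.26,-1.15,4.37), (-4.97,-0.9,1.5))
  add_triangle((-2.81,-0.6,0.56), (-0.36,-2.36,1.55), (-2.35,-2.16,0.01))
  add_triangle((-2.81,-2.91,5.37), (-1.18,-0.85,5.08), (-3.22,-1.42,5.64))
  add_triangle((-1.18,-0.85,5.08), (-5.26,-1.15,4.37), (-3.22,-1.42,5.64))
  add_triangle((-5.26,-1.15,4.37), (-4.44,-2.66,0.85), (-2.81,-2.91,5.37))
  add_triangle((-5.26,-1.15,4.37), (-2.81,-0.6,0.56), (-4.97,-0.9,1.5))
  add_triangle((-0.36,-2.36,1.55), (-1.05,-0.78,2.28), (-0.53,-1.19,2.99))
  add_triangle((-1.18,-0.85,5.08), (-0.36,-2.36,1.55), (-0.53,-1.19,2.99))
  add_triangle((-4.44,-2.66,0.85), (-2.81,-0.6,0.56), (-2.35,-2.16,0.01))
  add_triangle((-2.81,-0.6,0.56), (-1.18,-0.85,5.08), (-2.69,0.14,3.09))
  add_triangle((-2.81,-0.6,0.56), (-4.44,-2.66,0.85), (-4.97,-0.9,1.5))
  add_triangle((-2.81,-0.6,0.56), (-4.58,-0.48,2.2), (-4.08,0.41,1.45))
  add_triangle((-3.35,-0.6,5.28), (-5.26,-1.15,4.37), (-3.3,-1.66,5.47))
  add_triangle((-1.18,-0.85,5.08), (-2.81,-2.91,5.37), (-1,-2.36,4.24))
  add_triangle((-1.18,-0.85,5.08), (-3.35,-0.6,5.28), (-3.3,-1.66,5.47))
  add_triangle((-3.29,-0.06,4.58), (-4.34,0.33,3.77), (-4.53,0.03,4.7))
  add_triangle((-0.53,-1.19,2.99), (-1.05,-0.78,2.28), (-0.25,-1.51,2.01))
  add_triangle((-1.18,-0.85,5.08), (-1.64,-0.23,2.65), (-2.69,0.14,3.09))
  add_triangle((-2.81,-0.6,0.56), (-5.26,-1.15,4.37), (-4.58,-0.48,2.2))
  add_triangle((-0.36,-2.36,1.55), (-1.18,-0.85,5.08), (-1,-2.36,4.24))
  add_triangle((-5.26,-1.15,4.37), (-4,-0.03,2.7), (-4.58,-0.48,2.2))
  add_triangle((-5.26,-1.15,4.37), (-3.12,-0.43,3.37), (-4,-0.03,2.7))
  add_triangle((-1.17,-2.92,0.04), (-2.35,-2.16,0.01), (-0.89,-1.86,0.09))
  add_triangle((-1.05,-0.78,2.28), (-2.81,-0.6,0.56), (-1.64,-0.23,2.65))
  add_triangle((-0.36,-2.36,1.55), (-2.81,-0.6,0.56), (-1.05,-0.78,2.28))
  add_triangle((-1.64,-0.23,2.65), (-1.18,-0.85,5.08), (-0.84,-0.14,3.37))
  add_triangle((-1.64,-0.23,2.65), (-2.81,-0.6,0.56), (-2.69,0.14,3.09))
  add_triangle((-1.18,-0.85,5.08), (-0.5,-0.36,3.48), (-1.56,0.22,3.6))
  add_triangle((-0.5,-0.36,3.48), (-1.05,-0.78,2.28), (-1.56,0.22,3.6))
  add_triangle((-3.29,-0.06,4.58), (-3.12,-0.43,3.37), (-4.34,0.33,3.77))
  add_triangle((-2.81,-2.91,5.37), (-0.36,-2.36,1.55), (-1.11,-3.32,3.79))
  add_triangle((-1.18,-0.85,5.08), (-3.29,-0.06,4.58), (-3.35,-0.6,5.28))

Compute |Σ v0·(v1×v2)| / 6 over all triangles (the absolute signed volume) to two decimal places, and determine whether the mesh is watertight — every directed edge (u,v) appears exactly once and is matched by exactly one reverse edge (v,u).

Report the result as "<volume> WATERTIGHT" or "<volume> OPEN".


38.27 WATERTIGHT

Per-triangle v0·(v1×v2)/6:
  t1: -1.9570
  t2: +1.2288
  t3: +0.6493
  t4: +0.1791
  t5: +4.0614
  t6: -0.4392
  t7: -0.8502
  t8: -1.1454
  t9: +1.7679
  t10: +1.1107
  t11: +0.6706
  t12: +0.2334
  t13: +0.1992
  t14: +0.9029
  t15: +0.9002
  t16: -0.2061
  t17: -0.3446
  t18: -0.1253
  t19: +0.3971
  t20: -0.2408
  t21: +0.6065
  t22: +0.2110
  t23: -1.3057
  t24: -0.8959
  t25: +6.3232
  t26: -0.5634
  t27: -0.8358
  t28: +1.3324
  t29: +4.3578
  t30: -1.6381
  t31: +2.6225
  t32: +1.0346
  t33: +10.2083
  t34: -0.2572
  t35: -0.5664
  t36: +0.2926
  t37: +0.3404
  t38: +2.3362
  t39: +0.4059
  t40: +0.6239
  t41: +2.3710
  t42: +2.1580
  t43: +1.8261
  t44: +0.2201
  t45: +0.2218
  t46: -0.2135
  t47: +0.7908
  t48: +0.0269
  t49: +0.9035
  t50: +0.7137
  t51: -0.0480
  t52: -0.7213
  t53: -1.8294
  t54: +0.3573
  t55: -0.6335
  t56: +0.3509
  t57: -0.5773
  t58: -0.6831
  t59: +0.6768
  t60: +0.7357
Σ = +38.2715 → |volume| = 38.27

Directed edges: 180 total, each appears once with its reverse present → watertight.


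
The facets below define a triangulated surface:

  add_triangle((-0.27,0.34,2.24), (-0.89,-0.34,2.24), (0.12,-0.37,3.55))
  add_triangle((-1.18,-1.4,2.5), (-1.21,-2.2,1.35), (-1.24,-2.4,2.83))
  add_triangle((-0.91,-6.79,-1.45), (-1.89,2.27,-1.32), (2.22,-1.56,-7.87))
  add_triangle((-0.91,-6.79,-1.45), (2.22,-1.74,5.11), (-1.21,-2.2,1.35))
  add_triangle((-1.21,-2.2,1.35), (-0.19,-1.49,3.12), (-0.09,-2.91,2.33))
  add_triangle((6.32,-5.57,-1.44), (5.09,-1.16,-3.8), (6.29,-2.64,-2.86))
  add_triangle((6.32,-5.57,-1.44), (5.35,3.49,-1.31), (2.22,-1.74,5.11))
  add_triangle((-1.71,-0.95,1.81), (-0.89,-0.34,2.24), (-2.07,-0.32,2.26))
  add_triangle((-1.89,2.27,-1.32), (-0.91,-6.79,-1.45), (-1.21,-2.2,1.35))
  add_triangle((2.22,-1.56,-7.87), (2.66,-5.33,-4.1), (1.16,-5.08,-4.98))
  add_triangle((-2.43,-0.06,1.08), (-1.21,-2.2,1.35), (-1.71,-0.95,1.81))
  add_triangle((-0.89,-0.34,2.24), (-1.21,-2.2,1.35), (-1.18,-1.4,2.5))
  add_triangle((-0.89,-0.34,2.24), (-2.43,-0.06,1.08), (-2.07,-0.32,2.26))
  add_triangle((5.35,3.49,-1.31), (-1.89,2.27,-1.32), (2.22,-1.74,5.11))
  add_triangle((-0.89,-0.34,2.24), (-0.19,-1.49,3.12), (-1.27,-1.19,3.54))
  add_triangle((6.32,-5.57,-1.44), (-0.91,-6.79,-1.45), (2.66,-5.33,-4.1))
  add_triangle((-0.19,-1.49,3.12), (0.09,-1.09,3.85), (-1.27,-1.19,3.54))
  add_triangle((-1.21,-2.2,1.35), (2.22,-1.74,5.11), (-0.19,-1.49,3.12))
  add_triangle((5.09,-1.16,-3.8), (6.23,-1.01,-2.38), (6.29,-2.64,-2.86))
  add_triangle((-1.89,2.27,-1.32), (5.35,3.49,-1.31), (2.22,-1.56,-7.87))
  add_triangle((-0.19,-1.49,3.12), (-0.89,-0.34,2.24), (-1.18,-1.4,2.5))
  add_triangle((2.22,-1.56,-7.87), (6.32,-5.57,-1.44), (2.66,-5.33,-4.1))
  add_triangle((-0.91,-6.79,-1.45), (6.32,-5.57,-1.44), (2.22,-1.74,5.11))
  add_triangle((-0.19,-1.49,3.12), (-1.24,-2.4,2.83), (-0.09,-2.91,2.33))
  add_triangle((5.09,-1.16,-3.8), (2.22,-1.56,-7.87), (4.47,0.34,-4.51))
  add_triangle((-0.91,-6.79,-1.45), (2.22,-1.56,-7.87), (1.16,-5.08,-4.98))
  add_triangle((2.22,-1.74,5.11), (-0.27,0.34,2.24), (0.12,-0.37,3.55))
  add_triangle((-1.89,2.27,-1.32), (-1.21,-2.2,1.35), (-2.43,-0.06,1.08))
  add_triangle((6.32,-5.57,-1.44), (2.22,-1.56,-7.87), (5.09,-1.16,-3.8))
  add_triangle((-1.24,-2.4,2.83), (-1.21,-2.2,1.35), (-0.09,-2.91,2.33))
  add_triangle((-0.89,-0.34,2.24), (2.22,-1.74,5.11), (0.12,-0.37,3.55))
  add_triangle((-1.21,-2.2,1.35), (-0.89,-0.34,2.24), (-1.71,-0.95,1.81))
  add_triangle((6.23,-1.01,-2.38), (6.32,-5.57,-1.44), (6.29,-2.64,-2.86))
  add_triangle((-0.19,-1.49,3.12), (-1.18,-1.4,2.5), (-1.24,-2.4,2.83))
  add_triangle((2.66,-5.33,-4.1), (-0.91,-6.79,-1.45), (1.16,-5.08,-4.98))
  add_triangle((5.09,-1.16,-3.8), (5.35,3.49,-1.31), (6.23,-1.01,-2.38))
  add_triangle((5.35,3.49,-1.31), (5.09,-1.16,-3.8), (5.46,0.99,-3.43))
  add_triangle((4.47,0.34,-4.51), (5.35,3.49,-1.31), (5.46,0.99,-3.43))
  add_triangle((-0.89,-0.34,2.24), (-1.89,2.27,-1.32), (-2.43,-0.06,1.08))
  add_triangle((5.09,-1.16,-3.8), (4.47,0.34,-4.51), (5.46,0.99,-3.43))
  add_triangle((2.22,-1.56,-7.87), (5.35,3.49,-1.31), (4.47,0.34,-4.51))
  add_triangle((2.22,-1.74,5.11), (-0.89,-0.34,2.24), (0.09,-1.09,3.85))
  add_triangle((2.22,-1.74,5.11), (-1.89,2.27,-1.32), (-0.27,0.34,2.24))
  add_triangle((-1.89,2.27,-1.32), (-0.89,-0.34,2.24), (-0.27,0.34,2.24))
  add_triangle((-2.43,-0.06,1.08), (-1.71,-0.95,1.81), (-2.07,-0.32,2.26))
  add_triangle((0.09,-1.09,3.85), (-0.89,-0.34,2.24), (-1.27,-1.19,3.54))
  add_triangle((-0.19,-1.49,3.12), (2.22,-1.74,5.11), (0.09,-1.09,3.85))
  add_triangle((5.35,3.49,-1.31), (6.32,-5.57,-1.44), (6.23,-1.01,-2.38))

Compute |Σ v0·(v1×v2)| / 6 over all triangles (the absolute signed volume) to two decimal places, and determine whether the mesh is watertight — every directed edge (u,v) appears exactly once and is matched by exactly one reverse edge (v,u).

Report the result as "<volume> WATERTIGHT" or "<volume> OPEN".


332.85 WATERTIGHT

Per-triangle v0·(v1×v2)/6:
  t1: +0.3495
  t2: +0.2522
  t3: +23.6761
  t4: +10.7291
  t5: -1.0960
  t6: +3.0763
  t7: +48.5567
  t8: +0.3040
  t9: +6.3879
  t10: +9.5216
  t11: +0.6242
  t12: +0.1176
  t13: +0.0283
  t14: +12.5905
  t15: -0.2040
  t16: +22.7284
  t17: +0.4949
  t18: +1.6364
  t19: +2.9628
  t20: +27.6655
  t21: +0.4708
  t22: +24.6190
  t23: +44.5312
  t24: +1.0261
  t25: +8.2097
  t26: +4.9934
  t27: +0.4477
  t28: +1.1364
  t29: +24.6965
  t30: +0.7358
  t31: +0.8189
  t32: +0.5682
  t33: +3.7965
  t34: +0.4459
  t35: +8.7042
  t36: +8.1399
  t37: +2.5059
  t38: +3.0247
  t39: +1.4523
  t40: +2.9680
  t41: +7.6666
  t42: +0.2192
  t43: +0.6910
  t44: +1.0920
  t45: +0.3783
  t46: +0.3689
  t47: +0.8672
  t48: +7.8718
Σ = +332.8481 → |volume| = 332.85

Directed edges: 144 total, each appears once with its reverse present → watertight.


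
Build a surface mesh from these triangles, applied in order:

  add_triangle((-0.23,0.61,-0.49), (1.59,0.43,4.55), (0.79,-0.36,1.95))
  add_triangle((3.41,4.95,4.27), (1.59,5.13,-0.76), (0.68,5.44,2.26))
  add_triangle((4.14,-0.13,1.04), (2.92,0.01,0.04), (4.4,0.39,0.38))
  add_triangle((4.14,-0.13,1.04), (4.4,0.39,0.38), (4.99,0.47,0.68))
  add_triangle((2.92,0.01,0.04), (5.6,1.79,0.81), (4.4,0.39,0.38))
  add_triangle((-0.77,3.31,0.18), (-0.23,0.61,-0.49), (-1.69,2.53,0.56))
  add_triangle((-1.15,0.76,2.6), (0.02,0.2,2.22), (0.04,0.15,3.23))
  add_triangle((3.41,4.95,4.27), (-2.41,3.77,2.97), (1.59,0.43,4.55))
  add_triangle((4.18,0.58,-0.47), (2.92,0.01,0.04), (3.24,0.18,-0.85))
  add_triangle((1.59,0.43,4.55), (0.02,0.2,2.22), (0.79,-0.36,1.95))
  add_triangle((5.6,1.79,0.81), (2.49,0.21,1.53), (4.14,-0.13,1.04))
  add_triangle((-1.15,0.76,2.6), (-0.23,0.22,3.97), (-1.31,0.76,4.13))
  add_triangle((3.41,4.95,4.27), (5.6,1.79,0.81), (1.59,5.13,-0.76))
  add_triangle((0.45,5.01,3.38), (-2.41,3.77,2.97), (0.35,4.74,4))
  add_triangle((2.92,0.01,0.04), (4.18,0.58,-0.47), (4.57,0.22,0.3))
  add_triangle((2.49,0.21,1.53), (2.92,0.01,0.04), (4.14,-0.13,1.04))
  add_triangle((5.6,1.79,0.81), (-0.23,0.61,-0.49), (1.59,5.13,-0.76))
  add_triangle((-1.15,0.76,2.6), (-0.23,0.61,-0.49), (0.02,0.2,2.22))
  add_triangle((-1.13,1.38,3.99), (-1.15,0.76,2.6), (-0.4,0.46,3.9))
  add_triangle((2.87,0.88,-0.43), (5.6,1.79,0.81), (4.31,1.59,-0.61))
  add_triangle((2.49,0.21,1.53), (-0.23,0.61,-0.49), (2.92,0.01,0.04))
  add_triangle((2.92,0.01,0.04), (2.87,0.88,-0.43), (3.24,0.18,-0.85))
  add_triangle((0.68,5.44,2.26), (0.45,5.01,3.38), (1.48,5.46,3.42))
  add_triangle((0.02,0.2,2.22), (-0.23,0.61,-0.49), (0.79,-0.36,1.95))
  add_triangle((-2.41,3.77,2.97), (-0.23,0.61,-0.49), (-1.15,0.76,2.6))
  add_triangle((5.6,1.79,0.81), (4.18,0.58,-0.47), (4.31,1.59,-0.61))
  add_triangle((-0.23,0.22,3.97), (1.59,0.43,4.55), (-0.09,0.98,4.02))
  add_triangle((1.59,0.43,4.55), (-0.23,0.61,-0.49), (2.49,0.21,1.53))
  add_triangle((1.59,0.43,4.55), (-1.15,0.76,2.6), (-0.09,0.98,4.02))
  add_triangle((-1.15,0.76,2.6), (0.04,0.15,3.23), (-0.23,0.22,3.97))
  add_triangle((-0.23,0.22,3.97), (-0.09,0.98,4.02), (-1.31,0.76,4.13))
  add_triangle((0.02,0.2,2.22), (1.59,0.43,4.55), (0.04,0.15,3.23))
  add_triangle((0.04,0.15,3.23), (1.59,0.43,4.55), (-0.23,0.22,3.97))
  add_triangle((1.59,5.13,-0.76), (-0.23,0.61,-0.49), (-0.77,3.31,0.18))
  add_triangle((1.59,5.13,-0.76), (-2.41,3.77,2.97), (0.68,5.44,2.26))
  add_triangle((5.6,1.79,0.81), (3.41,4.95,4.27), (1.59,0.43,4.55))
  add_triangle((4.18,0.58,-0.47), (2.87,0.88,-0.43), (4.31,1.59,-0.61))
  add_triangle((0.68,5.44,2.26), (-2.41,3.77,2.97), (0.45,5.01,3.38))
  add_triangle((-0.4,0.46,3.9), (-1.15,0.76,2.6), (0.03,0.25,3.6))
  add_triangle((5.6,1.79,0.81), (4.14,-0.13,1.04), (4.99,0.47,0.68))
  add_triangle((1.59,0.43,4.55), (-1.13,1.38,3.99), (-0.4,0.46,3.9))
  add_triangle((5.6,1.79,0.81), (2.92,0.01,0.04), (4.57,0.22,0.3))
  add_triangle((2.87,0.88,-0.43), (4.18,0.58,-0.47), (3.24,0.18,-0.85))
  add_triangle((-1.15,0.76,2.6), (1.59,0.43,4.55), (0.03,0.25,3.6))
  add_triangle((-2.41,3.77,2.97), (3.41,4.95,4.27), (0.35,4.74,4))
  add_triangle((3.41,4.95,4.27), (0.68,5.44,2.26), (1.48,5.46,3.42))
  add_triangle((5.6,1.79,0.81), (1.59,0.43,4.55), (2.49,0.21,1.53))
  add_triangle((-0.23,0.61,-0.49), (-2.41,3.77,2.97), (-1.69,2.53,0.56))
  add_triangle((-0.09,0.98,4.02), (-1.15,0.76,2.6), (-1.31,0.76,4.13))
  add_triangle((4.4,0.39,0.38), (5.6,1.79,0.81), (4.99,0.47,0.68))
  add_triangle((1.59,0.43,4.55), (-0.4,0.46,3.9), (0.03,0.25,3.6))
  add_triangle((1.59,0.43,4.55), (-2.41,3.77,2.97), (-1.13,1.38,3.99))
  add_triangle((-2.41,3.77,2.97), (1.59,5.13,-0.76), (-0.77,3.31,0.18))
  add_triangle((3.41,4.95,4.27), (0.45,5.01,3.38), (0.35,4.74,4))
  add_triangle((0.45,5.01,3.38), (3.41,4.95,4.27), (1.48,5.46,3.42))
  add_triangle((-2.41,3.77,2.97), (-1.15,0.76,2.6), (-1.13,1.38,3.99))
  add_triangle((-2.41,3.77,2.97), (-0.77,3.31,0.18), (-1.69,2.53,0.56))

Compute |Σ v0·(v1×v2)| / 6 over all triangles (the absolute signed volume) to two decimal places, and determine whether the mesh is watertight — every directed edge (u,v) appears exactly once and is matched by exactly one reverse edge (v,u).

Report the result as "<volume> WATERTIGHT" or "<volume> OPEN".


Per-triangle v0·(v1×v2)/6:
  t1: +0.0298
  t2: +9.2210
  t3: +0.2019
  t4: +0.1046
  t5: +0.1417
  t6: +0.3384
  t7: -0.0591
  t8: +16.9621
  t9: +0.2029
  t10: +0.3128
  t11: +1.3456
  t12: -0.0851
  t13: +19.8582
  t14: +1.8140
  t15: +0.1178
  t16: -0.2014
  t17: +1.3386
  t18: -0.2401
  t19: +0.3098
  t20: -0.2105
  t21: -0.4924
  t22: -0.3402
  t23: +1.1230
  t24: -0.1422
  t25: +0.2039
  t26: +1.0834
  t27: +0.9119
  t28: -0.9761
  t29: -0.3538
  t30: -0.0734
  t31: +0.5867
  t32: -0.0809
  t33: +0.0623
  t34: +0.8538
  t35: +6.3453
  t36: +15.8394
  t37: +0.0321
  t38: +3.1682
  t39: -0.0174
  t40: +0.5199
  t41: +1.1657
  t42: -0.1317
  t43: +0.1832
  t44: -0.6198
  t45: -0.3115
  t46: +1.3141
  t47: +2.2770
  t48: -0.1884
  t49: +0.2835
  t50: +0.2296
  t51: +0.2058
  t52: +4.0572
  t53: +3.3670
  t54: +2.0451
  t55: +1.4215
  t56: +0.8998
  t57: +1.3229
Σ = +97.2773 → |volume| = 97.28

Directed edges: 171 total; 7 unmatched, e.g. (4.18,0.58,-0.47)→(4.57,0.22,0.3) → open.

97.28 OPEN


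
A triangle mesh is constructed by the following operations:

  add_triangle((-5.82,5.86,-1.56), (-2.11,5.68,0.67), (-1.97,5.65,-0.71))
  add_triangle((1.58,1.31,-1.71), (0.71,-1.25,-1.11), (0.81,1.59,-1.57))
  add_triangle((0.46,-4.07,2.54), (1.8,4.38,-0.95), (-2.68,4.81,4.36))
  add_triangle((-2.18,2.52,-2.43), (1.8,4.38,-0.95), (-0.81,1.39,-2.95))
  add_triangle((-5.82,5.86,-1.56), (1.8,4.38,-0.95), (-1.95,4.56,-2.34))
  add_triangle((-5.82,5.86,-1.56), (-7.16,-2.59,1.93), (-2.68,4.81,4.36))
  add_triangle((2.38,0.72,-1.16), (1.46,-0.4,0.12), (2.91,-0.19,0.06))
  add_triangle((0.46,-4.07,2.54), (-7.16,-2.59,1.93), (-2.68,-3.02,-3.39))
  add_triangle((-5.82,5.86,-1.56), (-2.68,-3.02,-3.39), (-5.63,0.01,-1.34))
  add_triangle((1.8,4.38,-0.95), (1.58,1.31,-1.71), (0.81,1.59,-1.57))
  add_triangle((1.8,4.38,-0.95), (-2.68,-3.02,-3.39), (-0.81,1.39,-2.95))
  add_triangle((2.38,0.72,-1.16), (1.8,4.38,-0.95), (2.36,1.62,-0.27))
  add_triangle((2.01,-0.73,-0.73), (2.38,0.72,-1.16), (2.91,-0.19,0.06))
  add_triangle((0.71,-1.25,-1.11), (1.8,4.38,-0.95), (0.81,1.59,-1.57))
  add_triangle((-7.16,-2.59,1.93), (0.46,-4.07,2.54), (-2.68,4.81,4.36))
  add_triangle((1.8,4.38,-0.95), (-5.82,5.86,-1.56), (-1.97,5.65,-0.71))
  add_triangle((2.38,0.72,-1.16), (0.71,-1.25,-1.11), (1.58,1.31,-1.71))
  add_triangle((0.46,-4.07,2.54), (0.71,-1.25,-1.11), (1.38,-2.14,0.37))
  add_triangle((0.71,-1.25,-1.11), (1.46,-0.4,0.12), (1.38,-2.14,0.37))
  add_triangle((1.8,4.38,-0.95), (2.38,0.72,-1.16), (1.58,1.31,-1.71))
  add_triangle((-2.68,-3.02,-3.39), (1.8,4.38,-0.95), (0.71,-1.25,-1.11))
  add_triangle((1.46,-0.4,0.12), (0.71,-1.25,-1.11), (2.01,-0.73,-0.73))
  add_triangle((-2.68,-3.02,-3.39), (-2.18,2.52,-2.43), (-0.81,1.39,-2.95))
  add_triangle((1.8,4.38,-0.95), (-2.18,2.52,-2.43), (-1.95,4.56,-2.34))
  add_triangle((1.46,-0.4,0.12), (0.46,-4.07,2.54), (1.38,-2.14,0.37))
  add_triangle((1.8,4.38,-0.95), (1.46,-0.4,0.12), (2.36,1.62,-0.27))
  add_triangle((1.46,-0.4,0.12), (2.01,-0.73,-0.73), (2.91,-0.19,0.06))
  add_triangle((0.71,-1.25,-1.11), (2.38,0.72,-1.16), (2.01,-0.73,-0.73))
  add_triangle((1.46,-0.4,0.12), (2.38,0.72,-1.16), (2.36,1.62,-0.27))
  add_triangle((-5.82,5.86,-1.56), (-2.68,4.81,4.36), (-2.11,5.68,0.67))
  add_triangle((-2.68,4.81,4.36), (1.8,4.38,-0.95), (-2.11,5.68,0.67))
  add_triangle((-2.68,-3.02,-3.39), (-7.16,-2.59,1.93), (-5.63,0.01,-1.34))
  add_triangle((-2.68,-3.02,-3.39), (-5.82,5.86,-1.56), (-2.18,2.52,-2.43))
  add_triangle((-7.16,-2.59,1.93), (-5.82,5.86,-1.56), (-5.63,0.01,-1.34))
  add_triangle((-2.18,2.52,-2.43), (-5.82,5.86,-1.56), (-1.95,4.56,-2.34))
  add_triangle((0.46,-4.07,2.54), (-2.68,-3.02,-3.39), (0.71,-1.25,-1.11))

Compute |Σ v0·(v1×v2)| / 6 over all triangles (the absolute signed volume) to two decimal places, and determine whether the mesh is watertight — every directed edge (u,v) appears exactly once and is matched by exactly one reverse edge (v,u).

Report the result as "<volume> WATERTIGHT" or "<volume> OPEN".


275.50 OPEN

Per-triangle v0·(v1×v2)/6:
  t1: +5.0218
  t2: +0.4183
  t3: +14.0454
  t4: +4.3181
  t5: +7.3079
  t6: +56.1549
  t7: -0.1405
  t8: +27.3088
  t9: +15.6023
  t10: +0.7686
  t11: +1.2966
  t12: +1.3653
  t13: +0.6786
  t14: -0.9366
  t15: +36.7627
  t16: +4.0016
  t17: +0.7983
  t18: +1.0867
  t19: +0.5668
  t20: +1.4060
  t21: +5.0641
  t22: +0.1789
  t23: +4.6168
  t24: +2.0863
  t25: +0.8265
  t26: -0.0554
  t27: +0.1401
  t28: +0.5505
  t29: +0.5928
  t30: +14.9837
  t31: +11.0643
  t32: +17.0359
  t33: +11.0800
  t34: +19.5208
  t35: +4.0757
  t36: +5.9086
Σ = +275.5015 → |volume| = 275.50

Directed edges: 108 total; 6 unmatched, e.g. (-2.11,5.68,0.67)→(-1.97,5.65,-0.71) → open.


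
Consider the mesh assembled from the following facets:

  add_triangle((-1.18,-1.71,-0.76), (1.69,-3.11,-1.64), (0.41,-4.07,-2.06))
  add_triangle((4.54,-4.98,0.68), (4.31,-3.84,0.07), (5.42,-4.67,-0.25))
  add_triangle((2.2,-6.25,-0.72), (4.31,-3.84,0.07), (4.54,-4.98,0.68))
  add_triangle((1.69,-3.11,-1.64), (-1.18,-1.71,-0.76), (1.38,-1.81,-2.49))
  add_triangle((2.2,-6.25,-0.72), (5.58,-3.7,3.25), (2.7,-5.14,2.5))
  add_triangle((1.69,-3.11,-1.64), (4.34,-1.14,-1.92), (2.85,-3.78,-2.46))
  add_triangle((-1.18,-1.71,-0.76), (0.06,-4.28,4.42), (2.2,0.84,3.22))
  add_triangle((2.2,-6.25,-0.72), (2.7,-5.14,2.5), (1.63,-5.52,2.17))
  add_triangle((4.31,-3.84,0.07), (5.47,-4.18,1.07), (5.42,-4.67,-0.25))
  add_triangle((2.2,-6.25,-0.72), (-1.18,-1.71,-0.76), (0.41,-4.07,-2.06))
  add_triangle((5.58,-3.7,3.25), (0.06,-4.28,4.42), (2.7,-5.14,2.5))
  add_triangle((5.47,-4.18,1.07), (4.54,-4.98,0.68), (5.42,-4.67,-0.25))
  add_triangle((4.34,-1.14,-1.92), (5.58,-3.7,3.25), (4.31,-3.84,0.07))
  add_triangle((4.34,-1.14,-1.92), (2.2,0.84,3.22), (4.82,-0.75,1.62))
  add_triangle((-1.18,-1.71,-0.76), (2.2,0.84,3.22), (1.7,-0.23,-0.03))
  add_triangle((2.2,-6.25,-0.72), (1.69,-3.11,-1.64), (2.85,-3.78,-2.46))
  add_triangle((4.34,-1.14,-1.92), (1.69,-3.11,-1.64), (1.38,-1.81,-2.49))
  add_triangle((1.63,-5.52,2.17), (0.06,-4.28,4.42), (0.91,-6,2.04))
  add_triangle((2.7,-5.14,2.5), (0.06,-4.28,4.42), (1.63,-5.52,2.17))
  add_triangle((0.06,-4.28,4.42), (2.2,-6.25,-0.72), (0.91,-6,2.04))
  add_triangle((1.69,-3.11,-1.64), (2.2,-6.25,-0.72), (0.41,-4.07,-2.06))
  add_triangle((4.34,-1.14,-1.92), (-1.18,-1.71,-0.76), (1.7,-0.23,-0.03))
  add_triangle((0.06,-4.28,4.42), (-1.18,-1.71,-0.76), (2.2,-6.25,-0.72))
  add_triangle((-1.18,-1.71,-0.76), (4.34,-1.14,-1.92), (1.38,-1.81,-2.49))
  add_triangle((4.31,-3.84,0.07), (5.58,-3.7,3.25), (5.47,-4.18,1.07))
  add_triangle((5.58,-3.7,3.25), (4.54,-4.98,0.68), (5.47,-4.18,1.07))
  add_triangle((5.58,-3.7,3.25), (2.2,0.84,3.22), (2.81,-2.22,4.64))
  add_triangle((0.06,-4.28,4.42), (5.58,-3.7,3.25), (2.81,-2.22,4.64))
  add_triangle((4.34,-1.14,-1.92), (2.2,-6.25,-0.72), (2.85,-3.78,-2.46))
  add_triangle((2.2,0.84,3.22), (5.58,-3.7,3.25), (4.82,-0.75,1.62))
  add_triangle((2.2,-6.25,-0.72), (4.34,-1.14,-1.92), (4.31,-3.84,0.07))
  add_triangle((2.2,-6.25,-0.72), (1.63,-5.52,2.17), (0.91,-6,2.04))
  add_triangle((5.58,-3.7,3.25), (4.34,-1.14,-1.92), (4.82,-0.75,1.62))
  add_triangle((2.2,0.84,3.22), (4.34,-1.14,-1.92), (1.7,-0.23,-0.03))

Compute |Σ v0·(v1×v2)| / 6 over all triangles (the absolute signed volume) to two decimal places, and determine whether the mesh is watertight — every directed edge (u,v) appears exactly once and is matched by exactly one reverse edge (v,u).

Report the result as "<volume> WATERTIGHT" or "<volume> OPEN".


Per-triangle v0·(v1×v2)/6:
  t1: -0.0381
  t2: -0.1578
  t3: +2.3759
  t4: +1.6496
  t5: +10.3671
  t6: -0.3559
  t7: -0.4748
  t8: +3.6117
  t9: -0.2804
  t10: +2.3537
  t11: +10.0031
  t12: +1.7043
  t13: +8.0063
  t14: +2.2831
  t15: -1.4746
  t16: +0.7733
  t17: +2.6902
  t18: +2.5232
  t19: +3.5083
  t20: -2.0361
  t21: +2.3520
  t22: -0.8542
  t23: +9.9678
  t24: -1.4038
  t25: -0.6777
  t26: +2.8657
  t27: +7.0639
  t28: +10.3886
  t29: +5.4753
  t30: +6.9485
  t31: +7.6141
  t32: +2.6226
  t33: +8.1990
  t34: -0.0838
Σ = +107.5102 → |volume| = 107.51

Directed edges: 102 total; 6 unmatched, e.g. (4.54,-4.98,0.68)→(2.2,-6.25,-0.72) → open.

107.51 OPEN


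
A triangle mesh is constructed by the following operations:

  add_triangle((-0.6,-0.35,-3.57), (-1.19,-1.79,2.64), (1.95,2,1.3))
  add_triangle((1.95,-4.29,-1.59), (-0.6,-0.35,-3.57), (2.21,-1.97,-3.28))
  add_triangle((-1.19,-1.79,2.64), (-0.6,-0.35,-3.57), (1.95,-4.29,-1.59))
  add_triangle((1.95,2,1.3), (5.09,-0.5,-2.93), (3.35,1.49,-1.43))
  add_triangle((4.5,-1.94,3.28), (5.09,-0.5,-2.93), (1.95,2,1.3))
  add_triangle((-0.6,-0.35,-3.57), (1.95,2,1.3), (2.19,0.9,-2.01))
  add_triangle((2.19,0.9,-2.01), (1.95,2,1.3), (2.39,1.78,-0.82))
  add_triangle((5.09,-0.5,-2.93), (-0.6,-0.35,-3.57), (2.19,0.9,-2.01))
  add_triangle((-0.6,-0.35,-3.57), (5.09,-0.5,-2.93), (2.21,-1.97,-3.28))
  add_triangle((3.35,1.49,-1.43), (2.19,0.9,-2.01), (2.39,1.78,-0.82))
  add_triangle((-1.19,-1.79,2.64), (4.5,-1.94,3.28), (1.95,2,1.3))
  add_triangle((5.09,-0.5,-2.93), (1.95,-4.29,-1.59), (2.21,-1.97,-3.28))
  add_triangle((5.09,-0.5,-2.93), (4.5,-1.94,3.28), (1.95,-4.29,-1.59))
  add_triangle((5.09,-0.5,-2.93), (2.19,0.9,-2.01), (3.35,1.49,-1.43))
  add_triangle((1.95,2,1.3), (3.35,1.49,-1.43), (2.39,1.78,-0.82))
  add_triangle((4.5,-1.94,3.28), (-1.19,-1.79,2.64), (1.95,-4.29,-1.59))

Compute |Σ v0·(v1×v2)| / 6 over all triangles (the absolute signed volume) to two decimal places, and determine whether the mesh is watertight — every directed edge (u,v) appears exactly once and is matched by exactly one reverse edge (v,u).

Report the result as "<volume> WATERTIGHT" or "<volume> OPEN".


89.93 WATERTIGHT

Per-triangle v0·(v1×v2)/6:
  t1: -0.2906
  t2: +4.6175
  t3: +6.7215
  t4: +2.8118
  t5: +13.9924
  t6: +1.6862
  t7: -0.2988
  t8: +3.9639
  t9: +5.1258
  t10: +0.4221
  t11: +7.2629
  t12: +6.2858
  t13: +21.0045
  t14: +1.6279
  t15: +0.7270
  t16: +14.2750
Σ = +89.9347 → |volume| = 89.93

Directed edges: 48 total, each appears once with its reverse present → watertight.


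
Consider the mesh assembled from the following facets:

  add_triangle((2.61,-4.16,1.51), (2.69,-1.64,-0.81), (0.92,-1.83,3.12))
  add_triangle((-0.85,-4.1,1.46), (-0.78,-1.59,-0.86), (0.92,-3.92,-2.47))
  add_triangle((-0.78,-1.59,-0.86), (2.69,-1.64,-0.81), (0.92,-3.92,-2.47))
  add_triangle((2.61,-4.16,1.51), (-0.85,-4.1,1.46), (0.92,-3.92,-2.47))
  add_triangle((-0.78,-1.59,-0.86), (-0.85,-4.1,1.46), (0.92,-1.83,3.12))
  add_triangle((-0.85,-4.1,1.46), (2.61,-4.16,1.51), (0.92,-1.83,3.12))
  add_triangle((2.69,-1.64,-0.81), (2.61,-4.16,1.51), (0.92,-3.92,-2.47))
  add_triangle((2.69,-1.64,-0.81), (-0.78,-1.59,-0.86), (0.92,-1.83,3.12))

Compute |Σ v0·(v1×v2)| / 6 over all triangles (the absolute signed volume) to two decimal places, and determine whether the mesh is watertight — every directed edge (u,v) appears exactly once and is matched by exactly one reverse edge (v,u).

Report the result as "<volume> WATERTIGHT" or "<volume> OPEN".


21.85 WATERTIGHT

Per-triangle v0·(v1×v2)/6:
  t1: +2.6059
  t2: +2.8783
  t3: -0.3819
  t4: +9.2070
  t5: -0.5067
  t6: +5.8315
  t7: +5.9832
  t8: -3.7688
Σ = +21.8486 → |volume| = 21.85

Directed edges: 24 total, each appears once with its reverse present → watertight.
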